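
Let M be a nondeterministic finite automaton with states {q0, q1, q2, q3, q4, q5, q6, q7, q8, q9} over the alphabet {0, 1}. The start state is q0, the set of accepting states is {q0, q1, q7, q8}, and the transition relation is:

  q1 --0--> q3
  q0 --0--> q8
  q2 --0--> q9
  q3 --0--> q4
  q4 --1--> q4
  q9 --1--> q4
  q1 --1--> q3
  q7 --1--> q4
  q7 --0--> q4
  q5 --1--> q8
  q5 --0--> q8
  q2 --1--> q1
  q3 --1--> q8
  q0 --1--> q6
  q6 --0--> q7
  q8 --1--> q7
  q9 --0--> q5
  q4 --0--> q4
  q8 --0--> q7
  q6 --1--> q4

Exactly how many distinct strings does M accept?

5

The useful subgraph on states {q0, q6, q7, q8} is acyclic, so L(M) is finite; the longest accepting path visits 3 useful states, giving maximum string length 2.
Counting accepting paths from q0 by length: 1 of length 0, 1 of length 1, 3 of length 2. Total 5.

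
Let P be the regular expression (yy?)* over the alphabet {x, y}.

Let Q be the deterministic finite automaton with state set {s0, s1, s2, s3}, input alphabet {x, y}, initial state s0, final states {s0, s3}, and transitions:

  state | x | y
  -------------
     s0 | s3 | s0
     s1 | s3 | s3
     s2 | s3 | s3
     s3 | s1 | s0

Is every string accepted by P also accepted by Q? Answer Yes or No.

Converting the expression P to a DFA (subset construction, then merging equivalent states) gives the minimal DFA with states {p0, p1}, start state p0, accepting states {p0} and transitions p0: x→p1, y→p0; p1: x→p1, y→p1.
Exploring the product automaton P × Q from the start pair (p0, s0), following both machines on each input symbol, reaches 4 state pairs: (p0, s0), (p1, s3), (p1, s1), (p1, s0).
P accepts in {p0} and Q accepts in {s0, s3}. The reachable pairs whose P-component is accepting are (p0, s0); in each of them the Q-component is accepting too, so the product for L(P) \ L(Q) (P-component accepting, Q-component rejecting) has no reachable accepting pair and the difference is empty.
Hence every string in L(P) is also in L(Q).

Yes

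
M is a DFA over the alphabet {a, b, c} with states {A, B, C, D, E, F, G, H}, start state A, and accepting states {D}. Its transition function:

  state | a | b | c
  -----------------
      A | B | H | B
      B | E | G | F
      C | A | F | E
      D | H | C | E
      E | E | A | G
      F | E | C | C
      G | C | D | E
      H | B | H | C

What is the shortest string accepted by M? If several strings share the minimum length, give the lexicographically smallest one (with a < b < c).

abb

A breadth-first search from A reaches an accepting state first via the path A → B → G → D on input abb.
No string of length < 3 is accepted (BFS exhausts all shorter strings without reaching an accepting state), and abb is the lexicographically least accepting string of length 3.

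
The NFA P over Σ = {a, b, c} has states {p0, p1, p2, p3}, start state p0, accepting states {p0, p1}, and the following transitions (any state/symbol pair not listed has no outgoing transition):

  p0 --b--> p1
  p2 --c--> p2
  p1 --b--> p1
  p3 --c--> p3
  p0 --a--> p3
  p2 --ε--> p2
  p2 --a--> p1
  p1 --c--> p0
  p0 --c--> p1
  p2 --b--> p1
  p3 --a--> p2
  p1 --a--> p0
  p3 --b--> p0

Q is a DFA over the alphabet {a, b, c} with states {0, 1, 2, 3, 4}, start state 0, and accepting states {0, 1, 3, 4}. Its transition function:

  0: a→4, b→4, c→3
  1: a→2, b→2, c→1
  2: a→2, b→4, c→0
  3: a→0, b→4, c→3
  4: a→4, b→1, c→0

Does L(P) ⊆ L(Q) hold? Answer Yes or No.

No

The string abb is in L(P) but not in L(Q).
So L(P) ⊄ L(Q).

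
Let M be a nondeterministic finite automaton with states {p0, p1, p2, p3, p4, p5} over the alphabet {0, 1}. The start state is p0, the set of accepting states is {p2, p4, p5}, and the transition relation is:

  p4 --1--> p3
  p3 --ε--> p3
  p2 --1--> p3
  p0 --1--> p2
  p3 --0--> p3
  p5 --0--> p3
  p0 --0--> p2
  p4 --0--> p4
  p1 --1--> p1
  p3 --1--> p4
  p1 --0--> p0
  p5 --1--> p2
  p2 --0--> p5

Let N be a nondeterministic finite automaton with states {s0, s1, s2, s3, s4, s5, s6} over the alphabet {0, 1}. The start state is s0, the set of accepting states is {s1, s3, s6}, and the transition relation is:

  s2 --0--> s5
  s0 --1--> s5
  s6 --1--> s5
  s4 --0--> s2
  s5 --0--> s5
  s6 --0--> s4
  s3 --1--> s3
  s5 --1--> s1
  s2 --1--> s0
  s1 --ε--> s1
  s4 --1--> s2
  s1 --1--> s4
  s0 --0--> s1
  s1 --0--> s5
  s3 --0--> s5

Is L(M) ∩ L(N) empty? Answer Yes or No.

The string 0 is accepted by both M and N.
Hence L(M) ∩ L(N) ≠ ∅.

No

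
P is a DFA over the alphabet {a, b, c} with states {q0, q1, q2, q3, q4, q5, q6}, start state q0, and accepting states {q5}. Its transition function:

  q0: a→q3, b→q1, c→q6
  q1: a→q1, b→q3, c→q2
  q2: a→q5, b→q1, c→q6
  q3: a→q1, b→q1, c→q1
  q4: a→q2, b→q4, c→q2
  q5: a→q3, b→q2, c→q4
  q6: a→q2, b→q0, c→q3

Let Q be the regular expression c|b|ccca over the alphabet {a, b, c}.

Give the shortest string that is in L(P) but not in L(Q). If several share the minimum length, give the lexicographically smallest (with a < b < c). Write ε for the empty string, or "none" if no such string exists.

bca

The string bca is accepted by P but not by Q.
No shorter string lies in the difference, and bca is the lexicographically first length-3 string in L(P) \ L(Q).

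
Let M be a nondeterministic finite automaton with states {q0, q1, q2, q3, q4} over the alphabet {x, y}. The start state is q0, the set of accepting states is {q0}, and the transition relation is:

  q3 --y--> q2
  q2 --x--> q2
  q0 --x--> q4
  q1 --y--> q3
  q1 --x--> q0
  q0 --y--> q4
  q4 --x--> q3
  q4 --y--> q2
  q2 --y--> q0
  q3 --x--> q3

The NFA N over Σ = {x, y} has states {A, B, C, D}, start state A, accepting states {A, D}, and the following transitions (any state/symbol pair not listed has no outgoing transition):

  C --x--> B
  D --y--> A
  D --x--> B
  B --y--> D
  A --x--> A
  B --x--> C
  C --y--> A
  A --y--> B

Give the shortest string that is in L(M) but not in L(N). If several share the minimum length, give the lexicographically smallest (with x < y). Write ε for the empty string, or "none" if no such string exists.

yxyy

The string yxyy is accepted by M but not by N.
No shorter string lies in the difference, and yxyy is the lexicographically first length-4 string in L(M) \ L(N).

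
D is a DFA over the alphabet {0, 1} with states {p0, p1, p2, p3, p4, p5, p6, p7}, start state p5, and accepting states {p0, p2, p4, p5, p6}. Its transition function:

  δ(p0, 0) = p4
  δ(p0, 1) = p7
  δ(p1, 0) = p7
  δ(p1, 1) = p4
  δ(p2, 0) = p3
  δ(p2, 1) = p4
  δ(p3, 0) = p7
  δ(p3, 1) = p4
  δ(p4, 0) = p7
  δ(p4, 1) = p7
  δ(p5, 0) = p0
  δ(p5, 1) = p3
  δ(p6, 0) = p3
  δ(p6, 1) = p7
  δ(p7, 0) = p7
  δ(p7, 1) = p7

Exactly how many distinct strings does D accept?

The useful subgraph on states {p0, p3, p4, p5} is acyclic, so L(D) is finite; the longest accepting path visits 3 useful states, giving maximum string length 2.
Counting accepting paths from p5 by length: 1 of length 0, 1 of length 1, 2 of length 2. Total 4.

4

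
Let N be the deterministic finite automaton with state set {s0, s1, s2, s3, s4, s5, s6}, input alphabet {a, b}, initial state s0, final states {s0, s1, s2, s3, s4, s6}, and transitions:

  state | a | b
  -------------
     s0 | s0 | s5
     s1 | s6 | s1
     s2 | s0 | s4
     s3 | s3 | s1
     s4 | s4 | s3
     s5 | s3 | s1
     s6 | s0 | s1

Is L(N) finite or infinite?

State s0 is reachable from the start and can reach an accepting state, and it lies on the cycle s0 → s0.
Traversing that cycle any number of times yields accepted strings of unbounded length, so the language is infinite.

infinite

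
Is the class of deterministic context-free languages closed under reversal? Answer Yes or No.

L = {c bⁿaⁿ : n≥0} ∪ {d b²ⁿaⁿ : n≥0} is a DCFL: the first symbol tells a deterministic PDA whether to pop one or two b's per a. Its reversal Lᴿ = {aⁿbⁿ c : n≥0} ∪ {aⁿb²ⁿ d : n≥0} is not. DCFLs are closed under right quotient by regular languages, and Lᴿ/{c, d} = {aⁿbⁿ : n≥0} ∪ {aⁿb²ⁿ : n≥0} — the standard context-free language accepted by no deterministic PDA (intuitively the machine would have to commit to a b-to-a ratio before the distinguishing marker arrives; formally, a DPDA for it would have a single run on aⁿb²ⁿ, accepting after the prefix aⁿbⁿ and accepting again after n more b's; an ordinary PDA that simulates it on a's and b's and, at any moment when it is accepting, may switch to reading only a fresh letter e while feeding each e to the simulation as a b, would accept aⁱbʲeᵏ (k≥1) exactly when both aⁱbʲ and aⁱbʲ⁺ᵏ are in the language, i.e. its language intersected with the regular set a*b*e⁺ would be exactly {aⁿbⁿeⁿ : n≥1} — impossible, since context-free languages are closed under intersection with regular sets and {aⁿbⁿeⁿ} is not context-free). So Lᴿ cannot be a DCFL.

No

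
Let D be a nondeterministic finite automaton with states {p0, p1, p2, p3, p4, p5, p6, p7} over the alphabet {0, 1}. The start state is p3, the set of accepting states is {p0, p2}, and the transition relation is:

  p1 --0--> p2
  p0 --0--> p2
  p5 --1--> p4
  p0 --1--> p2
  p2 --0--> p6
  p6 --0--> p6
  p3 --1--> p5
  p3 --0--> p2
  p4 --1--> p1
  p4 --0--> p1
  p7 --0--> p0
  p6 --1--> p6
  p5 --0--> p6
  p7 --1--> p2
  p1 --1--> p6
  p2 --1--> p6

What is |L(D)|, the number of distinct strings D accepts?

The useful subgraph on states {p1, p2, p3, p4, p5} is acyclic, so L(D) is finite; the longest accepting path visits 5 useful states, giving maximum string length 4.
Counting accepting paths from p3 by length: 1 of length 1, 2 of length 4. Total 3.

3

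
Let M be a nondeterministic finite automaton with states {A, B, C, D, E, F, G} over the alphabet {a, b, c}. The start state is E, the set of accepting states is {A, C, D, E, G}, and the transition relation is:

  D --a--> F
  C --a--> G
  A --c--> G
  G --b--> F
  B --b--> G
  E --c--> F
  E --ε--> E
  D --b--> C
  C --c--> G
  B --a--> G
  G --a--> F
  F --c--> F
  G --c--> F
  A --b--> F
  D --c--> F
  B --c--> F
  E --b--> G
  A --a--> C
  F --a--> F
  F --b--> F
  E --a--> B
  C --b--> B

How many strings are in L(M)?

The useful subgraph on states {B, E, G} is acyclic, so L(M) is finite; the longest accepting path visits 3 useful states, giving maximum string length 2.
Counting accepting paths from E by length: 1 of length 0, 1 of length 1, 2 of length 2. Total 4.

4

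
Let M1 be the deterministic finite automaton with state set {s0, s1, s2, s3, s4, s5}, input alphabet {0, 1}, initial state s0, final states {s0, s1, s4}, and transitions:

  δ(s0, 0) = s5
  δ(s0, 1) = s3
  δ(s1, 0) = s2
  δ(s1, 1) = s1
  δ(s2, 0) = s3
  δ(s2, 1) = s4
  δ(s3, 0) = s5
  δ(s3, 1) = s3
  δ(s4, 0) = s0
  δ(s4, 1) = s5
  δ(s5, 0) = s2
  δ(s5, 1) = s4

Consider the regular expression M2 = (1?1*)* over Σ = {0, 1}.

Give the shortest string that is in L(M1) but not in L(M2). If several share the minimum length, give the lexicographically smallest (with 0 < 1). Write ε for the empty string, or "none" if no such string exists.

The string 01 is accepted by M1 but not by M2.
No shorter string lies in the difference, and 01 is the lexicographically first length-2 string in L(M1) \ L(M2).

01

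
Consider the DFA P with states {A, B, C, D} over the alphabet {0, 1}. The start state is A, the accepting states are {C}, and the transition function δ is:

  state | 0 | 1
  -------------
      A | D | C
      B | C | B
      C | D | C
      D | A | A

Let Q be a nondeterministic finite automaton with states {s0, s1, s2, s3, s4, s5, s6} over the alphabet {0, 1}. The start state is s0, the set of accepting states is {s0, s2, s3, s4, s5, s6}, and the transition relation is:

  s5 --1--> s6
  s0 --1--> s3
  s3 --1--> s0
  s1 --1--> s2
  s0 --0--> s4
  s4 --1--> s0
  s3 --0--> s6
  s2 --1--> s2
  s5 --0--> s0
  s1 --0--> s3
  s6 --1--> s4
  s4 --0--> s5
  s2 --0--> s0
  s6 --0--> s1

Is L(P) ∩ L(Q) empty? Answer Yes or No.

No

The string 1 is accepted by both P and Q.
Hence L(P) ∩ L(Q) ≠ ∅.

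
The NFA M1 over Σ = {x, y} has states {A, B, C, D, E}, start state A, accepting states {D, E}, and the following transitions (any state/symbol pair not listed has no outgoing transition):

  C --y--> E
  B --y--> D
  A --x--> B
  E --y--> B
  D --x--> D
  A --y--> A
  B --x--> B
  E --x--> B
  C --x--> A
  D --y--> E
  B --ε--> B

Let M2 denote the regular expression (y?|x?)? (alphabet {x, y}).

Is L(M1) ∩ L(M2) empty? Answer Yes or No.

Yes

Converting the expression M2 to a DFA (subset construction, then merging equivalent states) gives the minimal DFA with states {r0, r1, r2}, start state r0, accepting states {r0, r1} and transitions r0: x→r1, y→r1; r1: x→r2, y→r2; r2: x→r2, y→r2.
Exploring the product automaton M1 × M2 from the start pair (A, r0), following both machines on each input symbol, reaches 7 state pairs: (A, r0), (B, r1), (A, r1), (B, r2), (D, r2), (A, r2), (E, r2).
M1 accepts in {D, E} and M2 accepts in {r0, r1}; no reachable pair has both components accepting, so no string drives both machines to acceptance simultaneously and L(M1) ∩ L(M2) = ∅.
So no string is accepted by both, and the intersection is empty.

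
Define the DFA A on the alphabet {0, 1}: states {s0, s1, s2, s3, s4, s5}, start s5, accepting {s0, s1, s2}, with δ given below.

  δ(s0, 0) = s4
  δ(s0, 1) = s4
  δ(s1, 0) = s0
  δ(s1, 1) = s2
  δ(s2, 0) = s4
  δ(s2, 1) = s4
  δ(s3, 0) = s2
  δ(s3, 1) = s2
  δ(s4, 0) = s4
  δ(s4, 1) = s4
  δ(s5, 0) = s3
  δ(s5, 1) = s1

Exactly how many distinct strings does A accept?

The useful subgraph on states {s0, s1, s2, s3, s5} is acyclic, so L(A) is finite; the longest accepting path visits 3 useful states, giving maximum string length 2.
Counting accepting paths from s5 by length: 1 of length 1, 4 of length 2. Total 5.

5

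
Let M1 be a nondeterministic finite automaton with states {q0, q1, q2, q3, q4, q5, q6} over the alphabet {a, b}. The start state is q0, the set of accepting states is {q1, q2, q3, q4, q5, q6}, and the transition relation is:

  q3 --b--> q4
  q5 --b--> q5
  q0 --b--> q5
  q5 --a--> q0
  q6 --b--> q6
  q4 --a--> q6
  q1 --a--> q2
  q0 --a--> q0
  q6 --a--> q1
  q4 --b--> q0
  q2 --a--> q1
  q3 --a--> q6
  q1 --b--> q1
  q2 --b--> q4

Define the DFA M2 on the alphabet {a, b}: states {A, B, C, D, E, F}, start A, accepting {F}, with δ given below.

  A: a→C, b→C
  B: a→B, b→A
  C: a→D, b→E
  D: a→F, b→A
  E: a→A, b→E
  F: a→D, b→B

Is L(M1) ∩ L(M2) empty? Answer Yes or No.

Exploring the product automaton M1 × M2 from the start pair (q0, A), following both machines on each input symbol, reaches 9 state pairs: (q0, A), (q0, C), (q5, C), (q0, D), (q5, E), (q0, F), (q5, A), (q5, B), (q0, B).
M1 accepts in {q1, q2, q3, q4, q5, q6} and M2 accepts in {F}; no reachable pair has both components accepting, so no string drives both machines to acceptance simultaneously and L(M1) ∩ L(M2) = ∅.
So no string is accepted by both, and the intersection is empty.

Yes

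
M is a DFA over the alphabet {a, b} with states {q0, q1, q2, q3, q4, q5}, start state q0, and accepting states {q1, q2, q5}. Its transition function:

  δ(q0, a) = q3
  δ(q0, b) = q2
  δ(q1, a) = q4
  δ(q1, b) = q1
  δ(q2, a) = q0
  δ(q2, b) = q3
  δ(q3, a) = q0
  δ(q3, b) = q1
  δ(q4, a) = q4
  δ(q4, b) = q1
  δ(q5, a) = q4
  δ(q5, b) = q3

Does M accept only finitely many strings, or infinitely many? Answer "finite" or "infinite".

infinite

State q0 is reachable from the start and can reach an accepting state, and it lies on the cycle q0 → q2 → q0.
Traversing that cycle any number of times yields accepted strings of unbounded length, so the language is infinite.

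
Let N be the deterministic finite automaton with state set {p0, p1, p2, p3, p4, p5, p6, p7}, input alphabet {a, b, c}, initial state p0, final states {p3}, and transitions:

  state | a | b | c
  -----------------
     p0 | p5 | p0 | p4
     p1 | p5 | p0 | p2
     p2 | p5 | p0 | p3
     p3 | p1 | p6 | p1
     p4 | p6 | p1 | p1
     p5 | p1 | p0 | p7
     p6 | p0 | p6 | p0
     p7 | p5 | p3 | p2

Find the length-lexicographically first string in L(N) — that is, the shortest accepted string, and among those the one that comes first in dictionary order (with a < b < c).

acb

A breadth-first search from p0 reaches an accepting state first via the path p0 → p5 → p7 → p3 on input acb.
No string of length < 3 is accepted (BFS exhausts all shorter strings without reaching an accepting state), and acb is the lexicographically least accepting string of length 3.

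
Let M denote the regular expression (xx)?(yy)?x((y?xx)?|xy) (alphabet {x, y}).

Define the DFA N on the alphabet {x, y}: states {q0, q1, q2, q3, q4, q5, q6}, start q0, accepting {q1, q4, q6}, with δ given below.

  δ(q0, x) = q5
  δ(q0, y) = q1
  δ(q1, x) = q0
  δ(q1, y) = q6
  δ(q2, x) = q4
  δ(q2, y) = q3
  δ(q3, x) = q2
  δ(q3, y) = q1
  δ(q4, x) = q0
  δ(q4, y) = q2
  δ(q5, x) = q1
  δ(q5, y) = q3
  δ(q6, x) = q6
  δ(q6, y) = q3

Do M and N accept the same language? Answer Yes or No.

The string x is accepted by M but rejected by N.
So L(M) ≠ L(N).

No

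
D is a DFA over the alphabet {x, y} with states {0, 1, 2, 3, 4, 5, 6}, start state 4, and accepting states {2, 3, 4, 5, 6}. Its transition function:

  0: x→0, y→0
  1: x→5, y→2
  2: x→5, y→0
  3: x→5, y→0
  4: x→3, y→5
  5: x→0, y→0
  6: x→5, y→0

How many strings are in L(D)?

4

The useful subgraph on states {3, 4, 5} is acyclic, so L(D) is finite; the longest accepting path visits 3 useful states, giving maximum string length 2.
Counting accepting paths from 4 by length: 1 of length 0, 2 of length 1, 1 of length 2. Total 4.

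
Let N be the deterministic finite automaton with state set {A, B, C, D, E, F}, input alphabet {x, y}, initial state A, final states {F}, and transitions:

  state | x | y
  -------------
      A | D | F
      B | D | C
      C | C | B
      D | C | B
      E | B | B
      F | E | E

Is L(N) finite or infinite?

finite

The useful states (reachable from A and able to reach an accepting state) are {A, F}.
Restricted to these states the transition graph has no cycle, so every accepting path has bounded length and L is finite.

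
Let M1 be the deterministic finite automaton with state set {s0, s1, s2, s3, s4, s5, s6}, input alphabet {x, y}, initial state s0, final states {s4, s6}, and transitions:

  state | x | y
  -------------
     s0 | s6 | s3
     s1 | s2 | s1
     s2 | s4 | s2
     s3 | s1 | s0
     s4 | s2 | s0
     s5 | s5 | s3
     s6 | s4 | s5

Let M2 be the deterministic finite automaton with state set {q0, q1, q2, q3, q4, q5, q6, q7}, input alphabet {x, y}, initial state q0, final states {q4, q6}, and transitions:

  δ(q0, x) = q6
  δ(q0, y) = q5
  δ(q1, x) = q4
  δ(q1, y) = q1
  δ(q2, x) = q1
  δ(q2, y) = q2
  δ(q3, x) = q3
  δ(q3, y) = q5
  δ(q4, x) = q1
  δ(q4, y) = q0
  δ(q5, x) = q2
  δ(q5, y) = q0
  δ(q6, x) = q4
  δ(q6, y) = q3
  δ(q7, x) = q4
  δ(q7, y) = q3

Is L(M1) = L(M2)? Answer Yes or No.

Exploring the product automaton M1 × M2 from the start pair (s0, q0), following both machines on each input symbol, reaches 7 state pairs: (s0, q0), (s6, q6), (s3, q5), (s4, q4), (s5, q3), (s1, q2), (s2, q1).
M1 accepts in {s4, s6} and M2 accepts in {q4, q6}. In every reachable pair the two components are either both accepting — (s6, q6), (s4, q4) — or both non-accepting, so no string is accepted by exactly one of the machines: L(M1) \ L(M2) and L(M2) \ L(M1) are both empty.
Hence every string is accepted by M1 iff it is accepted by M2, and the two languages coincide.

Yes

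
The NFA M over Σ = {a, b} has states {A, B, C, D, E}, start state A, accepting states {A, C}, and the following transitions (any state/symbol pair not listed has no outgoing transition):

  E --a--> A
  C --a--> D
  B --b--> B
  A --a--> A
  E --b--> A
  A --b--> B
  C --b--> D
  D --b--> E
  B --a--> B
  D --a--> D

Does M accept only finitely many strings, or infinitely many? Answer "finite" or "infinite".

State A is reachable from the start and can reach an accepting state, and it lies on the cycle A → A.
Traversing that cycle any number of times yields accepted strings of unbounded length, so the language is infinite.

infinite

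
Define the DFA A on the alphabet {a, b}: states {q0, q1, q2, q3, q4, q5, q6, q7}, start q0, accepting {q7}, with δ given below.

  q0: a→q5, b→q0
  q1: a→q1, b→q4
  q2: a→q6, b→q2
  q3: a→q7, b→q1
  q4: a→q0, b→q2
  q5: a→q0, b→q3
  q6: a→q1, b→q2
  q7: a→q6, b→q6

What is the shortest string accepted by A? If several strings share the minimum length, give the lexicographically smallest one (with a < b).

A breadth-first search from q0 reaches an accepting state first via the path q0 → q5 → q3 → q7 on input aba.
No string of length < 3 is accepted (BFS exhausts all shorter strings without reaching an accepting state), and aba is the lexicographically least accepting string of length 3.

aba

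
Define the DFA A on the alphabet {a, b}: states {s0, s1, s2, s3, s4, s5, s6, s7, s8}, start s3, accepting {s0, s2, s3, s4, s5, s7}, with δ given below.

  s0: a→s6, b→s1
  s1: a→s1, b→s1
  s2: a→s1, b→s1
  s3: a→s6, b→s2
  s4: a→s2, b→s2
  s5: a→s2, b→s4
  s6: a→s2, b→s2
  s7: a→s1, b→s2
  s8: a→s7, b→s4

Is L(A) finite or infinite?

The useful states (reachable from s3 and able to reach an accepting state) are {s2, s3, s6}.
Restricted to these states the transition graph has no cycle, so every accepting path has bounded length and L is finite.

finite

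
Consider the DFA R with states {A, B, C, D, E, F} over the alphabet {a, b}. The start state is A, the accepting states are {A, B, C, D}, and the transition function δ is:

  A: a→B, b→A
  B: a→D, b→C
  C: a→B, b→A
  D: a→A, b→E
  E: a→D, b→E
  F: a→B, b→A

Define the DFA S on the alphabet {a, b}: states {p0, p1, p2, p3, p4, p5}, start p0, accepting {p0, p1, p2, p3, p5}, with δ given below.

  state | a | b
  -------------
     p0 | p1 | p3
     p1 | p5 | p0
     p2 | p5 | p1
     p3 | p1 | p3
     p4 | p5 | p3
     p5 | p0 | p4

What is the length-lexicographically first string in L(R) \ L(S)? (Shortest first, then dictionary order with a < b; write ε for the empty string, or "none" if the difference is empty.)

The string aabbaab is accepted by R but not by S.
No shorter string lies in the difference, and aabbaab is the lexicographically first length-7 string in L(R) \ L(S).

aabbaab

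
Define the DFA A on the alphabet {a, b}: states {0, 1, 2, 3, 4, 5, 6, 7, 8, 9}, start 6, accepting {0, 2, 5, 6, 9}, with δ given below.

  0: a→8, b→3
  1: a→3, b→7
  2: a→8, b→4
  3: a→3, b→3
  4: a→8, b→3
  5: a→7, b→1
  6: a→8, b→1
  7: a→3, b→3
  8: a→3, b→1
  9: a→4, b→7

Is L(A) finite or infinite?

finite

The useful states (reachable from 6 and able to reach an accepting state) are {6}.
Restricted to these states the transition graph has no cycle, so every accepting path has bounded length and L is finite.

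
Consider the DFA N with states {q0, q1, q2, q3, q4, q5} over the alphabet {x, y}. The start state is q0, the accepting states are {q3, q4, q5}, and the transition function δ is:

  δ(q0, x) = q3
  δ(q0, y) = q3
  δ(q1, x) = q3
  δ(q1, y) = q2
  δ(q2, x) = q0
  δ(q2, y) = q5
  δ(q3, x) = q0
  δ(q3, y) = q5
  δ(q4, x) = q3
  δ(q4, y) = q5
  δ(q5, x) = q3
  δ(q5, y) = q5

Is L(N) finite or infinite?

infinite

State q0 is reachable from the start and can reach an accepting state, and it lies on the cycle q0 → q3 → q0.
Traversing that cycle any number of times yields accepted strings of unbounded length, so the language is infinite.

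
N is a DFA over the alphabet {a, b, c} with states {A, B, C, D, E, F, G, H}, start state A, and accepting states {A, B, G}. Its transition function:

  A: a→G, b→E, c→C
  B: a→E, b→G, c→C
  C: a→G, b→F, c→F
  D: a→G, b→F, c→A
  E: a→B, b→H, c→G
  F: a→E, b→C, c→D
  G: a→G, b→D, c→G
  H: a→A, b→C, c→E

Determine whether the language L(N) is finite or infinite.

State C is reachable from the start and can reach an accepting state, and it lies on the cycle C → F → C.
Traversing that cycle any number of times yields accepted strings of unbounded length, so the language is infinite.

infinite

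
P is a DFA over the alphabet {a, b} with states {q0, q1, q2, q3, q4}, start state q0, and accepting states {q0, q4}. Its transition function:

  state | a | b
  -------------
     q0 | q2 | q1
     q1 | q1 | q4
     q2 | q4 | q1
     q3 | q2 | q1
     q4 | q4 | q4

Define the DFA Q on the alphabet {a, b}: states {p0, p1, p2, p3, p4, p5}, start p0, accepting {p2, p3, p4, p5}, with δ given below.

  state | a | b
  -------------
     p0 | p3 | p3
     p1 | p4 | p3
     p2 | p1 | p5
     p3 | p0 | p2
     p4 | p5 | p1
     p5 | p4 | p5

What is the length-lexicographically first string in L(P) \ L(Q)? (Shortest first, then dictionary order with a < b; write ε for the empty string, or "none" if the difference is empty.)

ε

The empty string ε is accepted by P but not by Q.
Since ε is the unique shortest string, it is the required witness.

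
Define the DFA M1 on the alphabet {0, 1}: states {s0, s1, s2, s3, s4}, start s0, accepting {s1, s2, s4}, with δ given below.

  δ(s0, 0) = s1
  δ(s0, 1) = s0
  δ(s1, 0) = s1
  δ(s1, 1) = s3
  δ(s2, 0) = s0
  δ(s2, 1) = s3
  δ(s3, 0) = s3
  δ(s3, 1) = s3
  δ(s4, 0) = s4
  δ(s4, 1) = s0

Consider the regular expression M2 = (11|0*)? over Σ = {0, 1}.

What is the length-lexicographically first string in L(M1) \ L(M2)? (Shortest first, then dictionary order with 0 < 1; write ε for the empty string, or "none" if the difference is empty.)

The string 10 is accepted by M1 but not by M2.
No shorter string lies in the difference, and 10 is the lexicographically first length-2 string in L(M1) \ L(M2).

10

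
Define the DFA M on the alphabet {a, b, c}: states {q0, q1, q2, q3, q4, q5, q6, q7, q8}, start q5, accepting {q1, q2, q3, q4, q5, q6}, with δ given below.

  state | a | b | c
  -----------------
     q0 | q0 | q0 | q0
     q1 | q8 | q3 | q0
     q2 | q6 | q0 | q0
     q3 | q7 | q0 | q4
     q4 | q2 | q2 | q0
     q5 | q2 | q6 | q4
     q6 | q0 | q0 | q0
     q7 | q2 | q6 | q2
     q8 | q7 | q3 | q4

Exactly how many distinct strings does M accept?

The useful subgraph on states {q2, q4, q5, q6} is acyclic, so L(M) is finite; the longest accepting path visits 4 useful states, giving maximum string length 3.
Counting accepting paths from q5 by length: 1 of length 0, 3 of length 1, 3 of length 2, 2 of length 3. Total 9.

9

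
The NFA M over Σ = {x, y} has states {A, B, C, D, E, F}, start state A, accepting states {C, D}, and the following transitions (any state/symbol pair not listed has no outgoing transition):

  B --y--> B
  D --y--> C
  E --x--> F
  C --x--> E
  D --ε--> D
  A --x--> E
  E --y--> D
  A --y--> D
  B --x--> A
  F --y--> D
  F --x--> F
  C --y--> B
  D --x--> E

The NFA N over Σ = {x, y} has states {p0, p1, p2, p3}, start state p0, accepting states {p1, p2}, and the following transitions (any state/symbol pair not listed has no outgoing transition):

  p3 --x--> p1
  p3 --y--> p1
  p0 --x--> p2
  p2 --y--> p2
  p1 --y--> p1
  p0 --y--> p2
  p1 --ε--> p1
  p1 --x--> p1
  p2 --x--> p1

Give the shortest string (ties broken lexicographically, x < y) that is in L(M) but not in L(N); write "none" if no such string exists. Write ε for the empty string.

none

Exploring the product automaton M × N from the start pair (A, p0), following both machines on each input symbol, reaches 11 state pairs: (A, p0), (E, p2), (D, p2), (F, p1), (E, p1), (C, p2), (D, p1), (B, p2), (C, p1), (A, p1), (B, p1).
M accepts in {C, D} and N accepts in {p1, p2}. The reachable pairs whose M-component is accepting are (D, p2), (C, p2), (D, p1), (C, p1); in each of them the N-component is accepting too, so the product for L(M) \ L(N) (M-component accepting, N-component rejecting) has no reachable accepting pair and the difference is empty.
So every string accepted by M is also accepted by N: L(M) \ L(N) = ∅ and there is no such string.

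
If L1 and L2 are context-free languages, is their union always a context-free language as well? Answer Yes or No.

Take grammars for L₁ and L₂ with disjoint nonterminals and start symbols S₁, S₂; the grammar with a new start symbol and productions S → S₁ | S₂ generates L₁ ∪ L₂.
So the context-free languages are closed under union.

Yes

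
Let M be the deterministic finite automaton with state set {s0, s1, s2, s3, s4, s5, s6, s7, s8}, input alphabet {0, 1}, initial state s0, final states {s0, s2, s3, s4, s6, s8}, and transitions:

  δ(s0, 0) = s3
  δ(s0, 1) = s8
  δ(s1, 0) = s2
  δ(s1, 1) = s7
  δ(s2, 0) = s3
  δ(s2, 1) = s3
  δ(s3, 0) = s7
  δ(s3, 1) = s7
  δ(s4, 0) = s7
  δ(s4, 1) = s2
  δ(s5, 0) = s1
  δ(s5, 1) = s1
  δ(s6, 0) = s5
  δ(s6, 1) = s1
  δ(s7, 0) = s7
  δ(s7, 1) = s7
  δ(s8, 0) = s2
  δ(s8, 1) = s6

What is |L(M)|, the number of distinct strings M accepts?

16

The useful subgraph on states {s0, s1, s2, s3, s5, s6, s8} is acyclic, so L(M) is finite; the longest accepting path visits 7 useful states, giving maximum string length 6.
Counting accepting paths from s0 by length: 1 of length 0, 2 of length 1, 2 of length 2, 2 of length 3, 1 of length 4, 4 of length 5, 4 of length 6. Total 16.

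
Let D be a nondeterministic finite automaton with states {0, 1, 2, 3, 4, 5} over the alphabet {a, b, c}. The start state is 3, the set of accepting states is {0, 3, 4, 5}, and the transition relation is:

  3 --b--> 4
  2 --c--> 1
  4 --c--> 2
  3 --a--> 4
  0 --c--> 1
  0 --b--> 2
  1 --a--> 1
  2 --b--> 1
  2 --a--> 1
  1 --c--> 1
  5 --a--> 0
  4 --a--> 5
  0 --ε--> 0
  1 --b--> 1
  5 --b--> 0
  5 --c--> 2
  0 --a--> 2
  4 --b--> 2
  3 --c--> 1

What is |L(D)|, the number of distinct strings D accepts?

9

The useful subgraph on states {0, 3, 4, 5} is acyclic, so L(D) is finite; the longest accepting path visits 4 useful states, giving maximum string length 3.
Counting accepting paths from 3 by length: 1 of length 0, 2 of length 1, 2 of length 2, 4 of length 3. Total 9.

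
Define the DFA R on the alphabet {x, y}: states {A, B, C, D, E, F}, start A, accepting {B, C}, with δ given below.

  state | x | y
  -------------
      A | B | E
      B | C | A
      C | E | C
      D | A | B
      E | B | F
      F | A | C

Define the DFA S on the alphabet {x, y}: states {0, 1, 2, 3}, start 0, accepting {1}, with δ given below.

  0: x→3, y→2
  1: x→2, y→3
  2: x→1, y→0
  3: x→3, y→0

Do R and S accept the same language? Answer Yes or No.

The string x is accepted by R but rejected by S.
So L(R) ≠ L(S).

No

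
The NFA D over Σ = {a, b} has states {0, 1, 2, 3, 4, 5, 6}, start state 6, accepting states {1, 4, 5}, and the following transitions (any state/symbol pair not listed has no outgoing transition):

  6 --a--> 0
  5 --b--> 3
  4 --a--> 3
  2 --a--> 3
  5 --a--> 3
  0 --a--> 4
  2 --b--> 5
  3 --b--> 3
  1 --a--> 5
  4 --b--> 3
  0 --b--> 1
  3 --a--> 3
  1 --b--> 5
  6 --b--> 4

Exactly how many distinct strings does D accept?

The useful subgraph on states {0, 1, 4, 5, 6} is acyclic, so L(D) is finite; the longest accepting path visits 4 useful states, giving maximum string length 3.
Counting accepting paths from 6 by length: 1 of length 1, 2 of length 2, 2 of length 3. Total 5.

5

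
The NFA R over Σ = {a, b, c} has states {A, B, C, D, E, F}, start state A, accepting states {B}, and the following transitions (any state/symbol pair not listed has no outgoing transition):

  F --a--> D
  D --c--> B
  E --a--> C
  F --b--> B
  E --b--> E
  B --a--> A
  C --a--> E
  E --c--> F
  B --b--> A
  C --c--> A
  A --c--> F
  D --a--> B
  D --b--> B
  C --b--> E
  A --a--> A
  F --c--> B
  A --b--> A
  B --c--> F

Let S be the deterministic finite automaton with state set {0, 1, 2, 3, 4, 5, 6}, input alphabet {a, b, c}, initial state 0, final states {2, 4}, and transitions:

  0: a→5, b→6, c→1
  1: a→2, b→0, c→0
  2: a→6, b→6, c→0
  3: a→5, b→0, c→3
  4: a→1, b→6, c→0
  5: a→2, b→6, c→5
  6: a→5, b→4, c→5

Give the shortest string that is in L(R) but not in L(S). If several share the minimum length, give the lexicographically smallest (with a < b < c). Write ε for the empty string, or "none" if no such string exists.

cb

The string cb is accepted by R but not by S.
No shorter string lies in the difference, and cb is the lexicographically first length-2 string in L(R) \ L(S).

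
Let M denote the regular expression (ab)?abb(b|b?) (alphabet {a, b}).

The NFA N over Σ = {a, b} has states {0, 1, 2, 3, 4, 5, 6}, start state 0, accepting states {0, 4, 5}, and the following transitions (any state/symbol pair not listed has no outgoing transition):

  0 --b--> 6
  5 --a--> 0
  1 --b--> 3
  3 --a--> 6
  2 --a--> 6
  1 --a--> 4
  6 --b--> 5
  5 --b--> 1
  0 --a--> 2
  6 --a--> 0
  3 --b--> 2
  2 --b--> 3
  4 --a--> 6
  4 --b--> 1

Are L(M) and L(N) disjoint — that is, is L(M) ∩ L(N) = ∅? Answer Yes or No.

Yes

Converting the expression M to a DFA (subset construction, then merging equivalent states) gives the minimal DFA with states {m0, m1, m2, m3, m4, m5, m6, m7}, start state m0, accepting states {m5, m7} and transitions m0: a→m1, b→m2; m1: a→m2, b→m3; m2: a→m2, b→m2; m3: a→m4, b→m5; m4: a→m2, b→m6; m5: a→m2, b→m7; m6: a→m2, b→m5; m7: a→m2, b→m2.
Exploring the product automaton M × N from the start pair (m0, 0), following both machines on each input symbol, reaches 15 state pairs: (m0, 0), (m1, 2), (m2, 6), (m3, 3), (m2, 0), (m2, 5), (m4, 6), (m5, 2), (m2, 2), (m2, 1), (m6, 5), (m7, 3), (m2, 3), (m2, 4), (m5, 1).
M accepts in {m5, m7} and N accepts in {0, 4, 5}; no reachable pair has both components accepting, so no string drives both machines to acceptance simultaneously and L(M) ∩ L(N) = ∅.
So no string is accepted by both, and the intersection is empty.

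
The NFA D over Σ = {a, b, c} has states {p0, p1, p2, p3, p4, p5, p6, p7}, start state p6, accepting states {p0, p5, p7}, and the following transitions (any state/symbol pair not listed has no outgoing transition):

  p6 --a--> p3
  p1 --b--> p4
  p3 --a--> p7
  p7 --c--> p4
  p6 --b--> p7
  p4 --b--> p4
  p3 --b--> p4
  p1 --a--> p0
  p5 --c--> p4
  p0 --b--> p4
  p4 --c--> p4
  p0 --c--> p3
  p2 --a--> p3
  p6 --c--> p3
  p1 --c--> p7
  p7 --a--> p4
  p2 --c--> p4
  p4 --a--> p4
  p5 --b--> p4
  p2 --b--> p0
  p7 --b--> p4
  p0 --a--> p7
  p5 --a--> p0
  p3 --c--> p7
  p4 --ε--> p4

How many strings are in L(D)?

5

The useful subgraph on states {p3, p6, p7} is acyclic, so L(D) is finite; the longest accepting path visits 3 useful states, giving maximum string length 2.
Counting accepting paths from p6 by length: 1 of length 1, 4 of length 2. Total 5.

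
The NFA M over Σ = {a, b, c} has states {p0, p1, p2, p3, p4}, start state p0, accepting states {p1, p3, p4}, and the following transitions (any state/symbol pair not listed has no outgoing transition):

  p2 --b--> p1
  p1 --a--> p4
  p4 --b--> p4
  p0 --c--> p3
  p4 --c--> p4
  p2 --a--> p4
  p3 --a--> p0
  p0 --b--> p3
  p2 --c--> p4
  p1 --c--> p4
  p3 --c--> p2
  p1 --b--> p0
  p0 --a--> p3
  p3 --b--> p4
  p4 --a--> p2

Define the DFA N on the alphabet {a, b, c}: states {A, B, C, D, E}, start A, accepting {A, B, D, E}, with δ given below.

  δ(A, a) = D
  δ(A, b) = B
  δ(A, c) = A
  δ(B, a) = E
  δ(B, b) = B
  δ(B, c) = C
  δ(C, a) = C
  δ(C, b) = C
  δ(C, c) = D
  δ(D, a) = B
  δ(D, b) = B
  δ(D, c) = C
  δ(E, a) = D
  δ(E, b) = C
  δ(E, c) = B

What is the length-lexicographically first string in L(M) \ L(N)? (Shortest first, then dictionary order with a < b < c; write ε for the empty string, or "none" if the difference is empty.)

aac

The string aac is accepted by M but not by N.
No shorter string lies in the difference, and aac is the lexicographically first length-3 string in L(M) \ L(N).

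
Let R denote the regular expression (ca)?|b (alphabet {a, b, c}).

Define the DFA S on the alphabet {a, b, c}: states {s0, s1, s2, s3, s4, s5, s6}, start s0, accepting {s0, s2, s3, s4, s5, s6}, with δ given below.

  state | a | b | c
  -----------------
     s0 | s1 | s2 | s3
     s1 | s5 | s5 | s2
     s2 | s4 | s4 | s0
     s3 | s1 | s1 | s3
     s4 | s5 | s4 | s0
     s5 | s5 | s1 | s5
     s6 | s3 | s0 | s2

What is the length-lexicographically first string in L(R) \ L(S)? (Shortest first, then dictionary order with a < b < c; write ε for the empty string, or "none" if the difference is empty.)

The string ca is accepted by R but not by S.
No shorter string lies in the difference, and ca is the lexicographically first length-2 string in L(R) \ L(S).

ca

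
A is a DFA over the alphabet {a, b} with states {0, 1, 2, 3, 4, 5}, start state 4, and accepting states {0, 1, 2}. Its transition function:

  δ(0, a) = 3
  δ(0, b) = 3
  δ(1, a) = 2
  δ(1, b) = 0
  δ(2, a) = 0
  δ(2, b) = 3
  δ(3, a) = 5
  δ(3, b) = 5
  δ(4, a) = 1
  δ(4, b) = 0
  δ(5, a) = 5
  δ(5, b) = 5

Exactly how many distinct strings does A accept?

5

The useful subgraph on states {0, 1, 2, 4} is acyclic, so L(A) is finite; the longest accepting path visits 4 useful states, giving maximum string length 3.
Counting accepting paths from 4 by length: 2 of length 1, 2 of length 2, 1 of length 3. Total 5.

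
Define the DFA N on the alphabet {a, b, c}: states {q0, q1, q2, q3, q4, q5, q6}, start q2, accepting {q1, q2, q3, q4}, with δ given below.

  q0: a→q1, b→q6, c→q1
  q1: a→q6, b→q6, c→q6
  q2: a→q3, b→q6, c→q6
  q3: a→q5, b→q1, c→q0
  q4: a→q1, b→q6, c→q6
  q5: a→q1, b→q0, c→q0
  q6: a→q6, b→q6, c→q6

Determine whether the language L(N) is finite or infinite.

finite

The useful states (reachable from q2 and able to reach an accepting state) are {q0, q1, q2, q3, q5}.
Restricted to these states the transition graph has no cycle, so every accepting path has bounded length and L is finite.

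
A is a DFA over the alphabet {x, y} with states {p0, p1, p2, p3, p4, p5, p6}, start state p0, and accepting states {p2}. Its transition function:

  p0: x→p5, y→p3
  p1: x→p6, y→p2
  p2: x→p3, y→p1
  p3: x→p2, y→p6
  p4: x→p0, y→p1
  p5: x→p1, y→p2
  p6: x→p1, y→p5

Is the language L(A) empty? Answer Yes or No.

No

The string xy is accepted: the run p0 → p5 → p2 ends in the accepting state p2.
Since at least one string is accepted, L(A) is not empty.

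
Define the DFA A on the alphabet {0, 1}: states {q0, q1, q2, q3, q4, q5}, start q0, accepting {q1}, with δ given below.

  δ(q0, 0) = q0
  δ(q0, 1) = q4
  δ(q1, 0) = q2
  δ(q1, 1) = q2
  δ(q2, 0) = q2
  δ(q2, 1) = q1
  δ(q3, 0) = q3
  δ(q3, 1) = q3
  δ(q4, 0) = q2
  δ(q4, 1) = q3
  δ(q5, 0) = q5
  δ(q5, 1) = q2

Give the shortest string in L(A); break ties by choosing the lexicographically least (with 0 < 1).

A breadth-first search from q0 reaches an accepting state first via the path q0 → q4 → q2 → q1 on input 101.
No string of length < 3 is accepted (BFS exhausts all shorter strings without reaching an accepting state), and 101 is the lexicographically least accepting string of length 3.

101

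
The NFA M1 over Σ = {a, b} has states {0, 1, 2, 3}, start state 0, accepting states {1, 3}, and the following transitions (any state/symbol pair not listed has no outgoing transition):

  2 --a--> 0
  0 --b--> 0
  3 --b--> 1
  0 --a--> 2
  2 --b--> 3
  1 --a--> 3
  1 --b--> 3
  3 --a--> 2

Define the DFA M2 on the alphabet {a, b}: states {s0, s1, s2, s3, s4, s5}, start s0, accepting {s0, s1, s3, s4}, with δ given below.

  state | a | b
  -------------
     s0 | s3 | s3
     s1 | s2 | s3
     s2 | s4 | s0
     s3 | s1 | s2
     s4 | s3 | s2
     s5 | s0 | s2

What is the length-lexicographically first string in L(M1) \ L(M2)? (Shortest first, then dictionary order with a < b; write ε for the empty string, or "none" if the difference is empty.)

The string ab is accepted by M1 but not by M2.
No shorter string lies in the difference, and ab is the lexicographically first length-2 string in L(M1) \ L(M2).

ab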